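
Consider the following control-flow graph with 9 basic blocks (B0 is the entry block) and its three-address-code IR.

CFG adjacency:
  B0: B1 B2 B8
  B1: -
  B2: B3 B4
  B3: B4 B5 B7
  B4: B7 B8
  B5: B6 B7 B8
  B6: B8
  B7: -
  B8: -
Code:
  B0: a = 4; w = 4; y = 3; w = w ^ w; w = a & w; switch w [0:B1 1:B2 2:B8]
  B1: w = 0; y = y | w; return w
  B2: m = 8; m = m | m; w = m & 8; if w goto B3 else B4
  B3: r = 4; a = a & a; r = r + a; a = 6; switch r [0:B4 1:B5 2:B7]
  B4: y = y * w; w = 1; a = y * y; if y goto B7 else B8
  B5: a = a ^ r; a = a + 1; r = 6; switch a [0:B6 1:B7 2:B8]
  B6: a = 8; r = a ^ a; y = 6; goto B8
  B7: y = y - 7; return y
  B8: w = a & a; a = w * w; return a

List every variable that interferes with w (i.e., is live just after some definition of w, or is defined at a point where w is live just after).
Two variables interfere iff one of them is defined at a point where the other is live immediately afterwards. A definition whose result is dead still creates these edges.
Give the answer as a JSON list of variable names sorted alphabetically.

Per-block:
  B0: {a,w,y} / ∅
  B1: {w,y} / {y}
  B2: {m,w} / ∅
  B3: {a,r} / {a}
  B4: {a,w,y} / {w,y}
  B5: {a,r} / {a,r}
  B6: {a,r,y} / ∅
  B7: {y} / {y}
  B8: {a,w} / {a}

Liveness:
  B0: in=∅ out={a,y}
  B1: in={y} out=∅
  B2: in={a,y} out={a,w,y}
  B3: in={a,w,y} out={a,r,w,y}
  B4: in={w,y} out={a,y}
  B5: in={a,r,y} out={a,y}
  B6: in=∅ out={a}
  B7: in={y} out=∅
  B8: in={a} out=∅

Interference:
  a: {m,r,w,y}
  m: {a,y}
  r: {a,w,y}
  w: {a,r,y}
  y: {a,m,r,w}

N(w) = ["a", "r", "y"]

Answer: ["a", "r", "y"]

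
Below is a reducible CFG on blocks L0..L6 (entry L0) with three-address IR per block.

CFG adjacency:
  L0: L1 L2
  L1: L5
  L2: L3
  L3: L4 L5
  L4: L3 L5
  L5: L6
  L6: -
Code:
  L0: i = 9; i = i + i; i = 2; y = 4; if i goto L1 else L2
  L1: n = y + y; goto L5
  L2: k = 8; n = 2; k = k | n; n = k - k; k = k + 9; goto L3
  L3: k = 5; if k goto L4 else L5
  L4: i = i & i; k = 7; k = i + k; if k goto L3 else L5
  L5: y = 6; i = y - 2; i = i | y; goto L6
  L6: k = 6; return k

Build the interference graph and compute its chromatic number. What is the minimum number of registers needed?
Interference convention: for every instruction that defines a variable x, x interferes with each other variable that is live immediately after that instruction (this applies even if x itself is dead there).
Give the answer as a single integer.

Per-block:
  L0: def={i,y} ue=∅
  L1: def={n} ue={y}
  L2: def={k,n} ue=∅
  L3: def={k} ue=∅
  L4: def={i,k} ue={i}
  L5: def={i,y} ue=∅
  L6: def={k} ue=∅

Live sets:
  live L0: ∅→{i,y}
  live L1: {y}→∅
  live L2: {i}→{i}
  live L3: {i}→{i}
  live L4: {i}→{i}
  live L5: ∅→∅
  live L6: ∅→∅

Interference:
  i: {k,n,y}
  k: {i,n}
  n: {i,k}
  y: {i}

Colouring:
  clique {i,k,n} ⇒ need ≥ 3
  3-colouring: R0={i}  R1={k,y}  R2={n}
  χ = 3

Answer: 3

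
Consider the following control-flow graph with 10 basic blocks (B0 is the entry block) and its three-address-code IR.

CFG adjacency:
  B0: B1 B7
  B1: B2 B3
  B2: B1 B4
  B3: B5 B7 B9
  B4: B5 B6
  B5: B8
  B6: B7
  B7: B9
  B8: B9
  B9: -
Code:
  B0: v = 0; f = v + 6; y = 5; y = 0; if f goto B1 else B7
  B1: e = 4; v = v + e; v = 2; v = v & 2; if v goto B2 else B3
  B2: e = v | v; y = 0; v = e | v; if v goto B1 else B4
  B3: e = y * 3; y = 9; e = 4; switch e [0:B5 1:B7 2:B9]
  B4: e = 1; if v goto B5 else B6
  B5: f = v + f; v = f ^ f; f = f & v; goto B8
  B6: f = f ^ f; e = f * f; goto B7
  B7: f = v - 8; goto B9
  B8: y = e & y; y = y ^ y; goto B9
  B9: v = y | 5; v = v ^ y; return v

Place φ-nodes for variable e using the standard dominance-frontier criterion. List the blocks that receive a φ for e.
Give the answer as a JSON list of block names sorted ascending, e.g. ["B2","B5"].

idom tree: B1←B0 B2←B1 B3←B1 B4←B2 B5←B1 B6←B4 B7←B0 B8←B5 B9←B0
Dom∩ at merges:
  B1: preds {B0,B2}: {B0} ∩ {B0,B1,B2} = {B0}; idom=B0
  B5: preds {B3,B4}: {B0,B1,B3} ∩ {B0,B1,B2,B4} = {B0,B1}; idom=B1
  B7: preds {B0,B3,B6}: {B0} ∩ {B0,B1,B3} ∩ {B0,B1,B2,B4,B6} = {B0}; idom=B0
  B9: preds {B3,B7,B8}: {B0,B1,B3} ∩ {B0,B7} ∩ {B0,B1,B5,B8} = {B0}; idom=B0

Frontier:
  join B1 pred B0: · stop@B0
  join B1 pred B2: B2→B1 stop@B0
  join B5 pred B3: B3 stop@B1
  join B5 pred B4: B4→B2 stop@B1
  join B7 pred B0: · stop@B0
  join B7 pred B3: B3→B1 stop@B0
  join B7 pred B6: B6→B4→B2→B1 stop@B0
  join B9 pred B3: B3→B1 stop@B0
  join B9 pred B7: B7 stop@B0
  join B9 pred B8: B8→B5→B1 stop@B0
  B0: DF=∅
  B1: DF={B1,B7,B9}
  B2: DF={B1,B5,B7}
  B3: DF={B5,B7,B9}
  B4: DF={B5,B7}
  B5: DF={B9}
  B6: DF={B7}
  B7: DF={B9}
  B8: DF={B9}
  B9: DF=∅

φ for e: defs {B1,B2,B3,B4,B6}
  DF⁺ = {B1,B5,B7,B9}

Answer: ["B1", "B5", "B7", "B9"]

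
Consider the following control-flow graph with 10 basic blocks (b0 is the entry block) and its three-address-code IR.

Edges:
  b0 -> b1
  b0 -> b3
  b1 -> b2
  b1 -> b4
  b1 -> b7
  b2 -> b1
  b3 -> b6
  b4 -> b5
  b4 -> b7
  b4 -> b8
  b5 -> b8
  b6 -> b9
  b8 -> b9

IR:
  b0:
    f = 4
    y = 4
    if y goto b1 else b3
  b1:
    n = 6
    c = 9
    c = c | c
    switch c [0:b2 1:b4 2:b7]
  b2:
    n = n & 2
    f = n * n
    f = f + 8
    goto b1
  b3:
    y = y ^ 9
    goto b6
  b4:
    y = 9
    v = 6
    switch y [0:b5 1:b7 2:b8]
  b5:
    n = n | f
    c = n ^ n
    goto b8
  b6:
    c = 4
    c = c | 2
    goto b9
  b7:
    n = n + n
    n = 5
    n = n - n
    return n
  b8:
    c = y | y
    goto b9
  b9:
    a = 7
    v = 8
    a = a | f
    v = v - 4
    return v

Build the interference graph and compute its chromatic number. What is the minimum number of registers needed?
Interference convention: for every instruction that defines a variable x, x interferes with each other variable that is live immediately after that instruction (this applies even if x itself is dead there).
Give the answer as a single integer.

Block summaries:
  b0 def {f,y} use ∅
  b1 def {c,n} use ∅
  b2 def {f,n} use {n}
  b3 def {y} use {y}
  b4 def {v,y} use ∅
  b5 def {c,n} use {f,n}
  b6 def {c} use ∅
  b7 def {n} use {n}
  b8 def {c} use {y}
  b9 def {a,v} use {f}

Backward fixpoint:
  live b0: ∅→{f,y}
  live b1: {f}→{f,n}
  live b2: {n}→{f}
  live b3: {f,y}→{f}
  live b4: {f,n}→{f,n,y}
  live b5: {f,n,y}→{f,y}
  live b6: {f}→{f}
  live b7: {n}→∅
  live b8: {f,y}→{f}
  live b9: {f}→∅

Interfere edges:
  a — {f,v}
  c — {f,n,y}
  f — {a,c,n,v,y}
  n — {c,f,v,y}
  v — {a,f,n,y}
  y — {c,f,n,v}

Registers:
  {c,f,n,y} pairwise interfere (4-clique) ⇒ χ ≥ 4
  assign a→c1 c→c2 f→c0 n→c1 v→c2 y→c3 — no edge inside a register ⇒ χ ≤ 4
  χ = 4

Answer: 4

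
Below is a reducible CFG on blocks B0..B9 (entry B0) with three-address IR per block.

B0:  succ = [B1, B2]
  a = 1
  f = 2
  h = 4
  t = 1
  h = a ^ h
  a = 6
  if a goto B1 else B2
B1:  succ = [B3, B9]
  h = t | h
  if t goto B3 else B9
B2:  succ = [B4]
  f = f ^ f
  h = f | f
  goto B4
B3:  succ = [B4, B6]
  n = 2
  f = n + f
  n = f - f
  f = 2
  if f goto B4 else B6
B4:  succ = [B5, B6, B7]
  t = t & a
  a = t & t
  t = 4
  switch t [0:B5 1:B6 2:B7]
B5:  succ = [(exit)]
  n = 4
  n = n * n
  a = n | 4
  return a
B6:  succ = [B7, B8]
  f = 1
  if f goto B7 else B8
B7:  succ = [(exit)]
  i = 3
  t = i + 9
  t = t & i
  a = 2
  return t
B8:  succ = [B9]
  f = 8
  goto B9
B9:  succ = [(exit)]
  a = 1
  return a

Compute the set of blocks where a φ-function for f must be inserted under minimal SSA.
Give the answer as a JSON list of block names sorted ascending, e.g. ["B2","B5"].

idom tree: B1←B0 B2←B0 B3←B1 B4←B0 B5←B4 B6←B0 B7←B0 B8←B6 B9←B0
Join-block Dom:
  B4: preds {B2,B3}: {B0,B2} ∩ {B0,B1,B3} = {B0}; idom=B0
  B6: preds {B3,B4}: {B0,B1,B3} ∩ {B0,B4} = {B0}; idom=B0
  B7: preds {B4,B6}: {B0,B4} ∩ {B0,B6} = {B0}; idom=B0
  B9: preds {B1,B8}: {B0,B1} ∩ {B0,B6,B8} = {B0}; idom=B0

DF walk-up:
  join B4 pred B2: B2 stop@B0
  join B4 pred B3: B3→B1 stop@B0
  join B6 pred B3: B3→B1 stop@B0
  join B6 pred B4: B4 stop@B0
  join B7 pred B4: B4 stop@B0
  join B7 pred B6: B6 stop@B0
  join B9 pred B1: B1 stop@B0
  join B9 pred B8: B8→B6 stop@B0
  DF(B0)=∅
  DF(B1)={B4,B6,B9}
  DF(B2)={B4}
  DF(B3)={B4,B6}
  DF(B4)={B6,B7}
  DF(B5)=∅
  DF(B6)={B7,B9}
  DF(B7)=∅
  DF(B8)={B9}
  DF(B9)=∅

φ for f: defs {B0,B2,B3,B6,B8}
  DF⁺ = {B4,B6,B7,B9}

Answer: ["B4", "B6", "B7", "B9"]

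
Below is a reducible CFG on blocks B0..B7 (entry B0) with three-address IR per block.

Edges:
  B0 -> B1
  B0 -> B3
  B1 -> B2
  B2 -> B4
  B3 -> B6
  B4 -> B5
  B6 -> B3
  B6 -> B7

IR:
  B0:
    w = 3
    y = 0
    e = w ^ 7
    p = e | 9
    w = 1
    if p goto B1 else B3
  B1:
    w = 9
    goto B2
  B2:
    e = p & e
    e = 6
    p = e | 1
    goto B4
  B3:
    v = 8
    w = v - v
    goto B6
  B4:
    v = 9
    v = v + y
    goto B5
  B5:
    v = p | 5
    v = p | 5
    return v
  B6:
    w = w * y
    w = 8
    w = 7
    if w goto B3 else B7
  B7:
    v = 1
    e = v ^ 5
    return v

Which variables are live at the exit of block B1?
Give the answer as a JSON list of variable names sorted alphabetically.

Answer: ["e", "p", "y"]

Analysis:
Per-block:
  B0: {e,p,w,y} / ∅
  B1: {w} / ∅
  B2: {e,p} / {e,p}
  B3: {v,w} / ∅
  B4: {v} / {y}
  B5: {v} / {p}
  B6: {w} / {w,y}
  B7: {e,v} / ∅

Backward fixpoint:
  B0 li=∅ lo={e,p,y}
  B1 li={e,p,y} lo={e,p,y}
  B2 li={e,p,y} lo={p,y}
  B3 li={y} lo={w,y}
  B4 li={p,y} lo={p}
  B5 li={p} lo=∅
  B6 li={w,y} lo={y}
  B7 li=∅ lo=∅

live-out(B1) = ["e", "p", "y"]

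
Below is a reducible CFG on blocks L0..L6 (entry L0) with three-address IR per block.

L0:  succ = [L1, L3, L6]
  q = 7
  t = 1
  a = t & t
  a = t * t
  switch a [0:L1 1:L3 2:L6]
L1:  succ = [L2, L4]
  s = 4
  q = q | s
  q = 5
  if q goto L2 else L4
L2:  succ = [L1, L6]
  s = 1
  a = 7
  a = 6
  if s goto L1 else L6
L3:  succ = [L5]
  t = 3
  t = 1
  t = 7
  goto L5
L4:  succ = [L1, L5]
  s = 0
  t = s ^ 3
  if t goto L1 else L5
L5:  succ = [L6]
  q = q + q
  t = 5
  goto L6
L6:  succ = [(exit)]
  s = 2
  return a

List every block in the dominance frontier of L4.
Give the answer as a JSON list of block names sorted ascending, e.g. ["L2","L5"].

Answer: ["L1", "L5"]

Analysis:
idom tree: L1←L0 L2←L1 L3←L0 L4←L1 L5←L0 L6←L0
Join-block Dom:
  L1: preds {L0,L2,L4}: {L0} ∩ {L0,L1,L2} ∩ {L0,L1,L4} = {L0}; idom=L0
  L5: preds {L3,L4}: {L0,L3} ∩ {L0,L1,L4} = {L0}; idom=L0
  L6: preds {L0,L2,L5}: {L0} ∩ {L0,L1,L2} ∩ {L0,L5} = {L0}; idom=L0

DF walk-up:
  L1←L0: walk · to L0
  L1←L2: walk L2→L1 to L0
  L1←L4: walk L4→L1 to L0
  L5←L3: walk L3 to L0
  L5←L4: walk L4→L1 to L0
  L6←L0: walk · to L0
  L6←L2: walk L2→L1 to L0
  L6←L5: walk L5 to L0
  L0: DF=∅
  L1: DF={L1,L5,L6}
  L2: DF={L1,L6}
  L3: DF={L5}
  L4: DF={L1,L5}
  L5: DF={L6}
  L6: DF=∅

DF(L4) = ["L1", "L5"]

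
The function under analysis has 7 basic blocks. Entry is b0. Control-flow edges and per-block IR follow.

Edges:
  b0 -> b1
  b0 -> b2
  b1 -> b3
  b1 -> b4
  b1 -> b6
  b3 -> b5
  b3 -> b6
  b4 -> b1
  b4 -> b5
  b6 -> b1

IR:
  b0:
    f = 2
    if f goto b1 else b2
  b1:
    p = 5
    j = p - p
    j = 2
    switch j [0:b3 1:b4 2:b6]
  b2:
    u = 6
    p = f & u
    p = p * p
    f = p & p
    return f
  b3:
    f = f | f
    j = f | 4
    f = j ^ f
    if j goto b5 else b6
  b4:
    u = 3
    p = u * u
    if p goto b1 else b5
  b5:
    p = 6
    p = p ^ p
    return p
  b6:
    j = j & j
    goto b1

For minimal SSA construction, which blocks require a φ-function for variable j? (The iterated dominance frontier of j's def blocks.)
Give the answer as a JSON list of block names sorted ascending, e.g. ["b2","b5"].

Answer: ["b1", "b5", "b6"]

Working:
idom tree: b1←b0 b2←b0 b3←b1 b4←b1 b5←b1 b6←b1
Dom at joins:
  b1: preds {b0,b4,b6}: {b0} ∩ {b0,b1,b4} ∩ {b0,b1,b6} = {b0}; idom=b0
  b5: preds {b3,b4}: {b0,b1,b3} ∩ {b0,b1,b4} = {b0,b1}; idom=b1
  b6: preds {b1,b3}: {b0,b1} ∩ {b0,b1,b3} = {b0,b1}; idom=b1

DF derivation:
  join b1 pred b0: · stop@b0
  join b1 pred b4: b4→b1 stop@b0
  join b1 pred b6: b6→b1 stop@b0
  join b5 pred b3: b3 stop@b1
  join b5 pred b4: b4 stop@b1
  join b6 pred b1: · stop@b1
  join b6 pred b3: b3 stop@b1
  b0 → ∅
  b1 → {b1}
  b2 → ∅
  b3 → {b5,b6}
  b4 → {b1,b5}
  b5 → ∅
  b6 → {b1}

φ for j: defs {b1,b3,b6}
  DF⁺ = {b1,b5,b6}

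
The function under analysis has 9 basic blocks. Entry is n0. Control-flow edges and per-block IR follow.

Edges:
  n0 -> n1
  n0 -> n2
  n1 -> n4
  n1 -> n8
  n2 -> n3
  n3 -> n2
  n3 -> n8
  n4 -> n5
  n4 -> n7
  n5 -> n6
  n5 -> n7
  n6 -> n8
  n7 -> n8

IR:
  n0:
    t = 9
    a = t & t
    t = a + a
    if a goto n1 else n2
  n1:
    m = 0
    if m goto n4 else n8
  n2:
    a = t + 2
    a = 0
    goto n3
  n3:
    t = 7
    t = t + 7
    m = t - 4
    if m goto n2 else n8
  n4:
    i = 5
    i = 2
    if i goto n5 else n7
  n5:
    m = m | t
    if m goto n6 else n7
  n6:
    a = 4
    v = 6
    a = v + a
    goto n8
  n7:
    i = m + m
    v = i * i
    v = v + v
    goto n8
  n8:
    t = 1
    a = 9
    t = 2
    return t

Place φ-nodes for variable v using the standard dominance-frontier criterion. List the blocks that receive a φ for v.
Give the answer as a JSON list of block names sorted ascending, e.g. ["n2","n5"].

Answer: ["n8"]

Working:
idom tree: n1←n0 n2←n0 n3←n2 n4←n1 n5←n4 n6←n5 n7←n4 n8←n0
Dom at joins:
  n2: preds {n0,n3}: {n0} ∩ {n0,n2,n3} = {n0}; idom=n0
  n7: preds {n4,n5}: {n0,n1,n4} ∩ {n0,n1,n4,n5} = {n0,n1,n4}; idom=n4
  n8: preds {n1,n3,n6,n7}: {n0,n1} ∩ {n0,n2,n3} ∩ {n0,n1,n4,n5,n6} ∩ {n0,n1,n4,n7} = {n0}; idom=n0

Frontier:
  n2←n0: walk · to n0
  n2←n3: walk n3→n2 to n0
  n7←n4: walk · to n4
  n7←n5: walk n5 to n4
  n8←n1: walk n1 to n0
  n8←n3: walk n3→n2 to n0
  n8←n6: walk n6→n5→n4→n1 to n0
  n8←n7: walk n7→n4→n1 to n0
  n0 → ∅
  n1 → {n8}
  n2 → {n2,n8}
  n3 → {n2,n8}
  n4 → {n8}
  n5 → {n7,n8}
  n6 → {n8}
  n7 → {n8}
  n8 → ∅

φ for v: defs {n6,n7}
  DF⁺ = {n8}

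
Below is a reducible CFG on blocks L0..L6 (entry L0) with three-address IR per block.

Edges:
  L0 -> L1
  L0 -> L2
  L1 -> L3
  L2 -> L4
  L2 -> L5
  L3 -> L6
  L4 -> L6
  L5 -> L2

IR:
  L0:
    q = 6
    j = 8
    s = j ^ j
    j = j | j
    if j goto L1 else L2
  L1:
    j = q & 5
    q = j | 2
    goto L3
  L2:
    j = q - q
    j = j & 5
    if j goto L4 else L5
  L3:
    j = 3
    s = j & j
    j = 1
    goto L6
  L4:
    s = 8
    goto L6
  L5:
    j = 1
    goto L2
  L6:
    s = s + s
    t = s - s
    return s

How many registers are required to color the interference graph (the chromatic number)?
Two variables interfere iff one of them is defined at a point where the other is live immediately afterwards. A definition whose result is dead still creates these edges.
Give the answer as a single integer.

Answer: 3

Working:
def/use:
  L0: {j,q,s} / ∅
  L1: {j,q} / {q}
  L2: {j} / {q}
  L3: {j,s} / ∅
  L4: {s} / ∅
  L5: {j} / ∅
  L6: {s,t} / {s}

Liveness:
  L0 li=∅ lo={q}
  L1 li={q} lo=∅
  L2 li={q} lo={q}
  L3 li=∅ lo={s}
  L4 li=∅ lo={s}
  L5 li={q} lo={q}
  L6 li={s} lo=∅

Conflict graph:
  j↔{q,s}
  q↔{j,s}
  s↔{j,q,t}
  t↔{s}

Registers:
  lower bound: {j,q,s} mutually conflict ⇒ χ ≥ 3
  assign j→R1 q→R2 s→R0 t→R1 — no edge inside a register ⇒ χ ≤ 3
  χ = 3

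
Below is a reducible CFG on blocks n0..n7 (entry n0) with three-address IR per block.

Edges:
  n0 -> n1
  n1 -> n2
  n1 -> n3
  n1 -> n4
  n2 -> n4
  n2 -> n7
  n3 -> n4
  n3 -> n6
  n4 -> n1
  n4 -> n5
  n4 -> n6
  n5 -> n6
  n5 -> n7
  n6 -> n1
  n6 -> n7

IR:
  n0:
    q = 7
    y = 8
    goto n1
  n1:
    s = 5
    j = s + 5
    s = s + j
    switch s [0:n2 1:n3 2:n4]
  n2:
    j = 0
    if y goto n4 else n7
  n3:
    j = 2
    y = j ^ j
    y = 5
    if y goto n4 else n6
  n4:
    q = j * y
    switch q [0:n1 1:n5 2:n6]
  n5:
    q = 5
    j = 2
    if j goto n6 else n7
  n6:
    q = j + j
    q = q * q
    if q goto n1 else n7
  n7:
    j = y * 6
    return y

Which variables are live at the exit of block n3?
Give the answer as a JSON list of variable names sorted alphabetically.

Answer: ["j", "y"]

Derivation:
def/use:
  n0: {q,y} / ∅
  n1: {j,s} / ∅
  n2: {j} / {y}
  n3: {j,y} / ∅
  n4: {q} / {j,y}
  n5: {j,q} / ∅
  n6: {q} / {j}
  n7: {j} / {y}

Liveness:
  n0 li=∅ lo={y}
  n1 li={y} lo={j,y}
  n2 li={y} lo={j,y}
  n3 li=∅ lo={j,y}
  n4 li={j,y} lo={j,y}
  n5 li={y} lo={j,y}
  n6 li={j,y} lo={y}
  n7 li={y} lo=∅

live-out(n3) = ["j", "y"]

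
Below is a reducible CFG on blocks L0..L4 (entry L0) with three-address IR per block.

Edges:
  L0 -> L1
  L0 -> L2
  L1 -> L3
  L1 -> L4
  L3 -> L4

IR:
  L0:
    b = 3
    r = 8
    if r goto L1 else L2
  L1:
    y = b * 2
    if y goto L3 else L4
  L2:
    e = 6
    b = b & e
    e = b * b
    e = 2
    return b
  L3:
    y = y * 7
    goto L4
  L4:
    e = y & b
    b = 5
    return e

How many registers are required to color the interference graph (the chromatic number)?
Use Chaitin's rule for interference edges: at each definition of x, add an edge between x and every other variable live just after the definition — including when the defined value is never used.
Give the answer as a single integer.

Per-block:
  L0: {b,r} / ∅
  L1: {y} / {b}
  L2: {b,e} / {b}
  L3: {y} / {y}
  L4: {b,e} / {b,y}

Liveness:
  L0 li=∅ lo={b}
  L1 li={b} lo={b,y}
  L2 li={b} lo=∅
  L3 li={b,y} lo={b,y}
  L4 li={b,y} lo=∅

Interfere edges:
  b — {e,r,y}
  e — {b}
  r — {b}
  y — {b}

Colouring:
  lower bound: {b,e} mutually conflict ⇒ χ ≥ 2
  assign b→c0 e→c1 r→c1 y→c1 — no edge inside a register ⇒ χ ≤ 2
  χ = 2

Answer: 2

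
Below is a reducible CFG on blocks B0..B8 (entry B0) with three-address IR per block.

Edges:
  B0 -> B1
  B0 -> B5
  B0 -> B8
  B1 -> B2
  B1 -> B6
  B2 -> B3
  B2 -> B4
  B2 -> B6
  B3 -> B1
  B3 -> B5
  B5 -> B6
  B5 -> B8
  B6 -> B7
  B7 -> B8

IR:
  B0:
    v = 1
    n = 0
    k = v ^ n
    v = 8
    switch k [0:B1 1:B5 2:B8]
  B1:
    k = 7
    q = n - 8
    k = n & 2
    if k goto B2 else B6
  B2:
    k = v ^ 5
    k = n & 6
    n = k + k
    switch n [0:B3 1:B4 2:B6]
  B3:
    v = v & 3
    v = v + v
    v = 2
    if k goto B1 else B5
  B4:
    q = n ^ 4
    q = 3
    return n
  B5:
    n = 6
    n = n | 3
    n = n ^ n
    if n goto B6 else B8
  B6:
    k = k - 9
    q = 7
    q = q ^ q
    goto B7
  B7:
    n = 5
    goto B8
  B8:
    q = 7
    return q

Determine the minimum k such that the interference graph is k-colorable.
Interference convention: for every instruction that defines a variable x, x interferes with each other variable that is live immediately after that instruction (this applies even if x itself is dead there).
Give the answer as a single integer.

Answer: 3

Working:
def/use:
  B0: {k,n,v} / ∅
  B1: {k,q} / {n}
  B2: {k,n} / {n,v}
  B3: {v} / {k,v}
  B4: {q} / {n}
  B5: {n} / ∅
  B6: {k,q} / {k}
  B7: {n} / ∅
  B8: {q} / ∅

Live sets:
  B0 li=∅ lo={k,n,v}
  B1 li={n,v} lo={k,n,v}
  B2 li={n,v} lo={k,n,v}
  B3 li={k,n,v} lo={k,n,v}
  B4 li={n} lo=∅
  B5 li={k} lo={k}
  B6 li={k} lo=∅
  B7 li=∅ lo=∅
  B8 li=∅ lo=∅

Conflict graph:
  k: {n,v}
  n: {k,q,v}
  q: {n,v}
  v: {k,n,q}

Chromatic number:
  lower bound: {k,n,v} mutually conflict ⇒ χ ≥ 3
  3-colouring: R0={n}  R1={v}  R2={k,q}
  χ = 3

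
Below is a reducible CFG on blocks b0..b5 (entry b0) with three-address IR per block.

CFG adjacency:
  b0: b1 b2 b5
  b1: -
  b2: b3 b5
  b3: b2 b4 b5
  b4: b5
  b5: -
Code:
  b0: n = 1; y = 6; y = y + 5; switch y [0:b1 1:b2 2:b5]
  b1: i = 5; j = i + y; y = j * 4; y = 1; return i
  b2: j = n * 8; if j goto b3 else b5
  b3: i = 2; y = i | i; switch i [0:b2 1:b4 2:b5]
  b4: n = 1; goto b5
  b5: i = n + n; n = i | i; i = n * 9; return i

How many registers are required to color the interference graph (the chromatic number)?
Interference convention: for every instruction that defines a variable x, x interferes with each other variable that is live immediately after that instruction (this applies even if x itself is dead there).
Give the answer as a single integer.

Answer: 3

Working:
Per-block:
  b0 def {n,y} use ∅
  b1 def {i,j,y} use {y}
  b2 def {j} use {n}
  b3 def {i,y} use ∅
  b4 def {n} use ∅
  b5 def {i,n} use {n}

Backward fixpoint:
  b0 li=∅ lo={n,y}
  b1 li={y} lo=∅
  b2 li={n} lo={n}
  b3 li={n} lo={n}
  b4 li=∅ lo={n}
  b5 li={n} lo=∅

Interference:
  i — {j,n,y}
  j — {i,n}
  n — {i,j,y}
  y — {i,n}

Colouring:
  clique {i,j,n} ⇒ need ≥ 3
  3-colouring: c0={i}  c1={n}  c2={j,y}
  χ = 3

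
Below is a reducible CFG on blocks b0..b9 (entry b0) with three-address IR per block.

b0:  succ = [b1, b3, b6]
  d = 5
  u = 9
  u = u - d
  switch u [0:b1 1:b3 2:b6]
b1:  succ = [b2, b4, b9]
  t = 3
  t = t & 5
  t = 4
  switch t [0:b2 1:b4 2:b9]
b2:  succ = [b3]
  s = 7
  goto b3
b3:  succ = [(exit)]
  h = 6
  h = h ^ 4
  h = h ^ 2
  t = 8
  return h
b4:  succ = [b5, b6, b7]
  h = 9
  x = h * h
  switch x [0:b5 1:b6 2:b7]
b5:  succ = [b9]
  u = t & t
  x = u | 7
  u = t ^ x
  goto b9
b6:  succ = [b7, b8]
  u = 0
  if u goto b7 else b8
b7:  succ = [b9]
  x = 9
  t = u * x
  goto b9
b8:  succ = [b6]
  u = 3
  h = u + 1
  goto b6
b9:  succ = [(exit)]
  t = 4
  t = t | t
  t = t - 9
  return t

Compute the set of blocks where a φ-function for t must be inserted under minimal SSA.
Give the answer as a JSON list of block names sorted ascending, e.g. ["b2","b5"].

Answer: ["b3", "b6", "b7", "b9"]

Derivation:
idom tree: b1←b0 b2←b1 b3←b0 b4←b1 b5←b4 b6←b0 b7←b0 b8←b6 b9←b0
Dom∩ at merges:
  b3: preds {b0,b2}: {b0} ∩ {b0,b1,b2} = {b0}; idom=b0
  b6: preds {b0,b4,b8}: {b0} ∩ {b0,b1,b4} ∩ {b0,b6,b8} = {b0}; idom=b0
  b7: preds {b4,b6}: {b0,b1,b4} ∩ {b0,b6} = {b0}; idom=b0
  b9: preds {b1,b5,b7}: {b0,b1} ∩ {b0,b1,b4,b5} ∩ {b0,b7} = {b0}; idom=b0

DF derivation:
  b3←b0: walk · to b0
  b3←b2: walk b2→b1 to b0
  b6←b0: walk · to b0
  b6←b4: walk b4→b1 to b0
  b6←b8: walk b8→b6 to b0
  b7←b4: walk b4→b1 to b0
  b7←b6: walk b6 to b0
  b9←b1: walk b1 to b0
  b9←b5: walk b5→b4→b1 to b0
  b9←b7: walk b7 to b0
  b0 → ∅
  b1 → {b3,b6,b7,b9}
  b2 → {b3}
  b3 → ∅
  b4 → {b6,b7,b9}
  b5 → {b9}
  b6 → {b6,b7}
  b7 → {b9}
  b8 → {b6}
  b9 → ∅

φ for t: defs {b1,b3,b7,b9}
  DF⁺ = {b3,b6,b7,b9}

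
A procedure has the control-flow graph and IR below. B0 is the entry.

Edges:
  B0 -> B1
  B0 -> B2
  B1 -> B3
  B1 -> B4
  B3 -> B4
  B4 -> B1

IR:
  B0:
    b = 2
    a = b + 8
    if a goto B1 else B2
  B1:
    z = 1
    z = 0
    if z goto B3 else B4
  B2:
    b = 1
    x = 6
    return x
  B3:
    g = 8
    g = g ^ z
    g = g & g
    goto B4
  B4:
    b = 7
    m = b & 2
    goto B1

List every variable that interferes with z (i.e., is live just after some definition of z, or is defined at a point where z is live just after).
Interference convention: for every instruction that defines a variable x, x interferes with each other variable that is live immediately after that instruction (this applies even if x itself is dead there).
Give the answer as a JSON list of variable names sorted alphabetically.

Block summaries:
  B0 def {a,b} use ∅
  B1 def {z} use ∅
  B2 def {b,x} use ∅
  B3 def {g} use {z}
  B4 def {b,m} use ∅

Backward fixpoint:
  B0: in=∅ out=∅
  B1: in=∅ out={z}
  B2: in=∅ out=∅
  B3: in={z} out=∅
  B4: in=∅ out=∅

Interfere edges:
  a↔∅
  b↔∅
  g↔{z}
  m↔∅
  x↔∅
  z↔{g}

N(z) = ["g"]

Answer: ["g"]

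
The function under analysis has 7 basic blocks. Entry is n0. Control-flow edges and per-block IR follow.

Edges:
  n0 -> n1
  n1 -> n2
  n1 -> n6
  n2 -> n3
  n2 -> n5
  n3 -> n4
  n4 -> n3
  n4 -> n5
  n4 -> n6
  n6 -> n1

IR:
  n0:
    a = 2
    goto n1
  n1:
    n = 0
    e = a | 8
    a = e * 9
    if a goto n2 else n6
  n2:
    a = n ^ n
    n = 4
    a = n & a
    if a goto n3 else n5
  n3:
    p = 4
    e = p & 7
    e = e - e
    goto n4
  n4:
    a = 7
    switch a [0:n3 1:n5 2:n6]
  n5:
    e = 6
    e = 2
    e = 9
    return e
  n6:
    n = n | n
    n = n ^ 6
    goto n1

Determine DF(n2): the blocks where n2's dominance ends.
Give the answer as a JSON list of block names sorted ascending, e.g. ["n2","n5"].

Answer: ["n6"]

Working:
idom tree: n1←n0 n2←n1 n3←n2 n4←n3 n5←n2 n6←n1
Join-block Dom:
  n1: preds {n0,n6}: {n0} ∩ {n0,n1,n6} = {n0}; idom=n0
  n3: preds {n2,n4}: {n0,n1,n2} ∩ {n0,n1,n2,n3,n4} = {n0,n1,n2}; idom=n2
  n5: preds {n2,n4}: {n0,n1,n2} ∩ {n0,n1,n2,n3,n4} = {n0,n1,n2}; idom=n2
  n6: preds {n1,n4}: {n0,n1} ∩ {n0,n1,n2,n3,n4} = {n0,n1}; idom=n1

Frontier:
  join n1 pred n0: · stop@n0
  join n1 pred n6: n6→n1 stop@n0
  join n3 pred n2: · stop@n2
  join n3 pred n4: n4→n3 stop@n2
  join n5 pred n2: · stop@n2
  join n5 pred n4: n4→n3 stop@n2
  join n6 pred n1: · stop@n1
  join n6 pred n4: n4→n3→n2 stop@n1
  DF(n0)=∅
  DF(n1)={n1}
  DF(n2)={n6}
  DF(n3)={n3,n5,n6}
  DF(n4)={n3,n5,n6}
  DF(n5)=∅
  DF(n6)={n1}

DF(n2) = ["n6"]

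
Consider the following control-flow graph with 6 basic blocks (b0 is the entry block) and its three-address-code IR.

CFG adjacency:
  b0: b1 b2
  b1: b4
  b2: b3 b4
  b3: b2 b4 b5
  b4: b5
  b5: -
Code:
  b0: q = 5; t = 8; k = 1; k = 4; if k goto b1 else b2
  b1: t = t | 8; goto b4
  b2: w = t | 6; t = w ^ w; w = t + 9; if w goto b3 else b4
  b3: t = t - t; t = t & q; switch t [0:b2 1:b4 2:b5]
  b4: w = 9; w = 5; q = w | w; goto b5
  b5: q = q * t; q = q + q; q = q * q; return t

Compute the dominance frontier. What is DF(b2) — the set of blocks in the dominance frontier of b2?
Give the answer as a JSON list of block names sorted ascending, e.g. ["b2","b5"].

Answer: ["b2", "b4", "b5"]

Analysis:
idom tree: b1←b0 b2←b0 b3←b2 b4←b0 b5←b0
Join-block Dom:
  b2: preds {b0,b3}: {b0} ∩ {b0,b2,b3} = {b0}; idom=b0
  b4: preds {b1,b2,b3}: {b0,b1} ∩ {b0,b2} ∩ {b0,b2,b3} = {b0}; idom=b0
  b5: preds {b3,b4}: {b0,b2,b3} ∩ {b0,b4} = {b0}; idom=b0

Frontier:
  join b2 pred b0: · stop@b0
  join b2 pred b3: b3→b2 stop@b0
  join b4 pred b1: b1 stop@b0
  join b4 pred b2: b2 stop@b0
  join b4 pred b3: b3→b2 stop@b0
  join b5 pred b3: b3→b2 stop@b0
  join b5 pred b4: b4 stop@b0
  DF(b0)=∅
  DF(b1)={b4}
  DF(b2)={b2,b4,b5}
  DF(b3)={b2,b4,b5}
  DF(b4)={b5}
  DF(b5)=∅

DF(b2) = ["b2", "b4", "b5"]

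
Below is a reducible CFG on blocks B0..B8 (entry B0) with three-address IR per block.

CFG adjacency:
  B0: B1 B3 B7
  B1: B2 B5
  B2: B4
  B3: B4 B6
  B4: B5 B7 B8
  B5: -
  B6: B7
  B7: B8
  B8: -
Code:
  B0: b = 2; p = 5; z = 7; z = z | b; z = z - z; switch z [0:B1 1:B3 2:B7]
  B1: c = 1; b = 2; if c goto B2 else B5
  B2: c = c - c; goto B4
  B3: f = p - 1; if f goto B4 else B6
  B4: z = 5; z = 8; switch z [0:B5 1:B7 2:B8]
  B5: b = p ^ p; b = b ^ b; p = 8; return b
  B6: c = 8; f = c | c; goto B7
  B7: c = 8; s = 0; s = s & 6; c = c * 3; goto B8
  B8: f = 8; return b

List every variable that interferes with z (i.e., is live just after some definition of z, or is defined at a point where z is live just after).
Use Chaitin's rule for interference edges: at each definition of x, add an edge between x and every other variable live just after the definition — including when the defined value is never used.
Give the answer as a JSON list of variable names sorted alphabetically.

Answer: ["b", "p"]

Working:
Per-block:
  B0 def {b,p,z} use ∅
  B1 def {b,c} use ∅
  B2 def {c} use {c}
  B3 def {f} use {p}
  B4 def {z} use ∅
  B5 def {b,p} use {p}
  B6 def {c,f} use ∅
  B7 def {c,s} use ∅
  B8 def {f} use {b}

Liveness:
  live B0: ∅→{b,p}
  live B1: {p}→{b,c,p}
  live B2: {b,c,p}→{b,p}
  live B3: {b,p}→{b,p}
  live B4: {b,p}→{b,p}
  live B5: {p}→∅
  live B6: {b}→{b}
  live B7: {b}→{b}
  live B8: {b}→∅

Interfere edges:
  b — {c,f,p,s,z}
  c — {b,p,s}
  f — {b,p}
  p — {b,c,f,z}
  s — {b,c}
  z — {b,p}

N(z) = ["b", "p"]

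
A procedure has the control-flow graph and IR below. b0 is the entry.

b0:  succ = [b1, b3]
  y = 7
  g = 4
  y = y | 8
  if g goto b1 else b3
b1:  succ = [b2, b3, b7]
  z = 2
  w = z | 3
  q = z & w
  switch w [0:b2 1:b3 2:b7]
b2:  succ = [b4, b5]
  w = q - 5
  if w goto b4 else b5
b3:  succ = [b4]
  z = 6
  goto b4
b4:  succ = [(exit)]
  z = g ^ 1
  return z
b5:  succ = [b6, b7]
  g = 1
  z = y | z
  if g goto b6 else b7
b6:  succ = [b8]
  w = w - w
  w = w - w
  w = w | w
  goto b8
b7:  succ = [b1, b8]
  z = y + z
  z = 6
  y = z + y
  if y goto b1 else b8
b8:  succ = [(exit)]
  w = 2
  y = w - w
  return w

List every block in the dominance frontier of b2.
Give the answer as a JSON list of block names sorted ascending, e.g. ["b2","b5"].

idom tree: b1←b0 b2←b1 b3←b0 b4←b0 b5←b2 b6←b5 b7←b1 b8←b1
Dom at joins:
  b1: preds {b0,b7}: {b0} ∩ {b0,b1,b7} = {b0}; idom=b0
  b3: preds {b0,b1}: {b0} ∩ {b0,b1} = {b0}; idom=b0
  b4: preds {b2,b3}: {b0,b1,b2} ∩ {b0,b3} = {b0}; idom=b0
  b7: preds {b1,b5}: {b0,b1} ∩ {b0,b1,b2,b5} = {b0,b1}; idom=b1
  b8: preds {b6,b7}: {b0,b1,b2,b5,b6} ∩ {b0,b1,b7} = {b0,b1}; idom=b1

DF walk-up:
  join b1 pred b0: · stop@b0
  join b1 pred b7: b7→b1 stop@b0
  join b3 pred b0: · stop@b0
  join b3 pred b1: b1 stop@b0
  join b4 pred b2: b2→b1 stop@b0
  join b4 pred b3: b3 stop@b0
  join b7 pred b1: · stop@b1
  join b7 pred b5: b5→b2 stop@b1
  join b8 pred b6: b6→b5→b2 stop@b1
  join b8 pred b7: b7 stop@b1
  b0: DF=∅
  b1: DF={b1,b3,b4}
  b2: DF={b4,b7,b8}
  b3: DF={b4}
  b4: DF=∅
  b5: DF={b7,b8}
  b6: DF={b8}
  b7: DF={b1,b8}
  b8: DF=∅

DF(b2) = ["b4", "b7", "b8"]

Answer: ["b4", "b7", "b8"]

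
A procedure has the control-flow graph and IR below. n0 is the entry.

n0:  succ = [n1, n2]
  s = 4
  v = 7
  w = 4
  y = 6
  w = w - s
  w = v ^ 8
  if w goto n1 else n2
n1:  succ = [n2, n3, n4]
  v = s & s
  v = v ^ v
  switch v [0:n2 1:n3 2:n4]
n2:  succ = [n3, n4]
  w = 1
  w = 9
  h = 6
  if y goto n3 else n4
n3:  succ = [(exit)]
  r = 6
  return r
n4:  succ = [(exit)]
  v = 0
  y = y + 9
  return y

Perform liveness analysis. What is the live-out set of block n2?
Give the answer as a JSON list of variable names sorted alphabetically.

Block summaries:
  n0: {s,v,w,y} / ∅
  n1: {v} / {s}
  n2: {h,w} / {y}
  n3: {r} / ∅
  n4: {v,y} / {y}

Backward fixpoint:
  n0: in=∅ out={s,y}
  n1: in={s,y} out={y}
  n2: in={y} out={y}
  n3: in=∅ out=∅
  n4: in={y} out=∅

live-out(n2) = ["y"]

Answer: ["y"]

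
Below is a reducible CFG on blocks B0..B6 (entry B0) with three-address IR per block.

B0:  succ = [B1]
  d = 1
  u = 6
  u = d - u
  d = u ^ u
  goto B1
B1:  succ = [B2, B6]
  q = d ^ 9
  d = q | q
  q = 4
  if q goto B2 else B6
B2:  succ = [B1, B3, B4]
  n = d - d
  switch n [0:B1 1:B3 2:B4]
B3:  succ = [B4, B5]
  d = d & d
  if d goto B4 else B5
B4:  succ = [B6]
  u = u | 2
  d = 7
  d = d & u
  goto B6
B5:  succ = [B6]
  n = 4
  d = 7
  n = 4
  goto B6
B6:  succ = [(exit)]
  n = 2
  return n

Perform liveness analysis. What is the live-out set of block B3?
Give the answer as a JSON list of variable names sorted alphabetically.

Answer: ["u"]

Working:
Per-block:
  B0 def {d,u} use ∅
  B1 def {d,q} use {d}
  B2 def {n} use {d}
  B3 def {d} use {d}
  B4 def {d,u} use {u}
  B5 def {d,n} use ∅
  B6 def {n} use ∅

Live sets:
  B0 li=∅ lo={d,u}
  B1 li={d,u} lo={d,u}
  B2 li={d,u} lo={d,u}
  B3 li={d,u} lo={u}
  B4 li={u} lo=∅
  B5 li=∅ lo=∅
  B6 li=∅ lo=∅

live-out(B3) = ["u"]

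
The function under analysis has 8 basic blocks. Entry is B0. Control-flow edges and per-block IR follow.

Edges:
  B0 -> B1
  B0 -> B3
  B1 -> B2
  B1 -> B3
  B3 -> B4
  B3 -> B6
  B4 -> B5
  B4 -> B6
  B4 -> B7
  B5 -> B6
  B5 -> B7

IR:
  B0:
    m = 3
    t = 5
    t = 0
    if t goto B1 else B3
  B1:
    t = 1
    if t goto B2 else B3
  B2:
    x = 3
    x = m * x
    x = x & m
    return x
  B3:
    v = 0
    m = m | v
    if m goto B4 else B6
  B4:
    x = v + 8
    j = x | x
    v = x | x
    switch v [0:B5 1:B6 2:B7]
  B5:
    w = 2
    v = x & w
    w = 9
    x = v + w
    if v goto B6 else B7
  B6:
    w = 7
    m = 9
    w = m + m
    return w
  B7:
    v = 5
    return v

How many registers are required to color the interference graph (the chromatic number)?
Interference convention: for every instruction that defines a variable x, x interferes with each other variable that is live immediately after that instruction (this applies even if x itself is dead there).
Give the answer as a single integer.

Answer: 3

Working:
def/use:
  B0 def {m,t} use ∅
  B1 def {t} use ∅
  B2 def {x} use {m}
  B3 def {m,v} use {m}
  B4 def {j,v,x} use {v}
  B5 def {v,w,x} use {x}
  B6 def {m,w} use ∅
  B7 def {v} use ∅

Live sets:
  B0 li=∅ lo={m}
  B1 li={m} lo={m}
  B2 li={m} lo=∅
  B3 li={m} lo={v}
  B4 li={v} lo={x}
  B5 li={x} lo=∅
  B6 li=∅ lo=∅
  B7 li=∅ lo=∅

Conflict graph:
  j↔{x}
  m↔{t,v,x}
  t↔{m}
  v↔{m,w,x}
  w↔{v,x}
  x↔{j,m,v,w}

Registers:
  {m,v,x} pairwise interfere (3-clique) ⇒ χ ≥ 3
  3-colouring: R0={t,x}  R1={j,m,w}  R2={v}
  χ = 3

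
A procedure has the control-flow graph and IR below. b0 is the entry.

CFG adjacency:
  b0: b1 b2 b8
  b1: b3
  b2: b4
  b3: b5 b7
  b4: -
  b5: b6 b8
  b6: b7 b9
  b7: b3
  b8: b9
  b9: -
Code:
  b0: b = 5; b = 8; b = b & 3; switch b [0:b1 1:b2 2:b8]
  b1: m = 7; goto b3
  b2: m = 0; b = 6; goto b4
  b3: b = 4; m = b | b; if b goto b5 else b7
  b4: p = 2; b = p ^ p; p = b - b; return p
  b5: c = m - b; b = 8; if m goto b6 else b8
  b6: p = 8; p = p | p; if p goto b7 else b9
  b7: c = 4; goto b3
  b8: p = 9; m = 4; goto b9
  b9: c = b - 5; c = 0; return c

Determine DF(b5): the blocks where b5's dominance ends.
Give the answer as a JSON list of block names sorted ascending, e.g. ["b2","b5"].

idom tree: b1←b0 b2←b0 b3←b1 b4←b2 b5←b3 b6←b5 b7←b3 b8←b0 b9←b0
Dom at joins:
  b3: preds {b1,b7}: {b0,b1} ∩ {b0,b1,b3,b7} = {b0,b1}; idom=b1
  b7: preds {b3,b6}: {b0,b1,b3} ∩ {b0,b1,b3,b5,b6} = {b0,b1,b3}; idom=b3
  b8: preds {b0,b5}: {b0} ∩ {b0,b1,b3,b5} = {b0}; idom=b0
  b9: preds {b6,b8}: {b0,b1,b3,b5,b6} ∩ {b0,b8} = {b0}; idom=b0

Frontier:
  b3←b1: walk · to b1
  b3←b7: walk b7→b3 to b1
  b7←b3: walk · to b3
  b7←b6: walk b6→b5 to b3
  b8←b0: walk · to b0
  b8←b5: walk b5→b3→b1 to b0
  b9←b6: walk b6→b5→b3→b1 to b0
  b9←b8: walk b8 to b0
  b0: DF=∅
  b1: DF={b8,b9}
  b2: DF=∅
  b3: DF={b3,b8,b9}
  b4: DF=∅
  b5: DF={b7,b8,b9}
  b6: DF={b7,b9}
  b7: DF={b3}
  b8: DF={b9}
  b9: DF=∅

DF(b5) = ["b7", "b8", "b9"]

Answer: ["b7", "b8", "b9"]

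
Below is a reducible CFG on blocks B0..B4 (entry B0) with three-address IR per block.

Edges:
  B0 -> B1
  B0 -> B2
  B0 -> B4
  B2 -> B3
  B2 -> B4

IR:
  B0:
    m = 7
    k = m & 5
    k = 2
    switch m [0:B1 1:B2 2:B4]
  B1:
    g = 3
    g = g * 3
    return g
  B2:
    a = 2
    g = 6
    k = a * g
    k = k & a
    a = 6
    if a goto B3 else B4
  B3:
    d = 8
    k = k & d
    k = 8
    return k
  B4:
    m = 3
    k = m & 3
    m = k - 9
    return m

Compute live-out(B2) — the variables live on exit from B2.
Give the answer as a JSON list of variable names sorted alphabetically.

Block summaries:
  B0 def {k,m} use ∅
  B1 def {g} use ∅
  B2 def {a,g,k} use ∅
  B3 def {d,k} use {k}
  B4 def {k,m} use ∅

Live sets:
  B0: in=∅ out=∅
  B1: in=∅ out=∅
  B2: in=∅ out={k}
  B3: in={k} out=∅
  B4: in=∅ out=∅

live-out(B2) = ["k"]

Answer: ["k"]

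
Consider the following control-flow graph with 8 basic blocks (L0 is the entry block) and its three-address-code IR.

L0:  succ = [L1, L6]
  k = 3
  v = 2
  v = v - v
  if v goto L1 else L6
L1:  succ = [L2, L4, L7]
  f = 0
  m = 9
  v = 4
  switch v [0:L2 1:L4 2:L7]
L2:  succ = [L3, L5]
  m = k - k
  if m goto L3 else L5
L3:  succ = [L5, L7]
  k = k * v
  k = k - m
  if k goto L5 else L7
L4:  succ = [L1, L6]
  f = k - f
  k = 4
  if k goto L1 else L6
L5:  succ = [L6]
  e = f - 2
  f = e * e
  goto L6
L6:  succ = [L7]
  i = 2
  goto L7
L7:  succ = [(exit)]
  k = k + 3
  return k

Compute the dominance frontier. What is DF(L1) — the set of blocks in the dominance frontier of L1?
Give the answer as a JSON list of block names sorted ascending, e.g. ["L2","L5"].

Answer: ["L1", "L6", "L7"]

Analysis:
idom tree: L1←L0 L2←L1 L3←L2 L4←L1 L5←L2 L6←L0 L7←L0
Dom at joins:
  L1: preds {L0,L4}: {L0} ∩ {L0,L1,L4} = {L0}; idom=L0
  L5: preds {L2,L3}: {L0,L1,L2} ∩ {L0,L1,L2,L3} = {L0,L1,L2}; idom=L2
  L6: preds {L0,L4,L5}: {L0} ∩ {L0,L1,L4} ∩ {L0,L1,L2,L5} = {L0}; idom=L0
  L7: preds {L1,L3,L6}: {L0,L1} ∩ {L0,L1,L2,L3} ∩ {L0,L6} = {L0}; idom=L0

DF walk-up:
  join L1 pred L0: · stop@L0
  join L1 pred L4: L4→L1 stop@L0
  join L5 pred L2: · stop@L2
  join L5 pred L3: L3 stop@L2
  join L6 pred L0: · stop@L0
  join L6 pred L4: L4→L1 stop@L0
  join L6 pred L5: L5→L2→L1 stop@L0
  join L7 pred L1: L1 stop@L0
  join L7 pred L3: L3→L2→L1 stop@L0
  join L7 pred L6: L6 stop@L0
  L0: DF=∅
  L1: DF={L1,L6,L7}
  L2: DF={L6,L7}
  L3: DF={L5,L7}
  L4: DF={L1,L6}
  L5: DF={L6}
  L6: DF={L7}
  L7: DF=∅

DF(L1) = ["L1", "L6", "L7"]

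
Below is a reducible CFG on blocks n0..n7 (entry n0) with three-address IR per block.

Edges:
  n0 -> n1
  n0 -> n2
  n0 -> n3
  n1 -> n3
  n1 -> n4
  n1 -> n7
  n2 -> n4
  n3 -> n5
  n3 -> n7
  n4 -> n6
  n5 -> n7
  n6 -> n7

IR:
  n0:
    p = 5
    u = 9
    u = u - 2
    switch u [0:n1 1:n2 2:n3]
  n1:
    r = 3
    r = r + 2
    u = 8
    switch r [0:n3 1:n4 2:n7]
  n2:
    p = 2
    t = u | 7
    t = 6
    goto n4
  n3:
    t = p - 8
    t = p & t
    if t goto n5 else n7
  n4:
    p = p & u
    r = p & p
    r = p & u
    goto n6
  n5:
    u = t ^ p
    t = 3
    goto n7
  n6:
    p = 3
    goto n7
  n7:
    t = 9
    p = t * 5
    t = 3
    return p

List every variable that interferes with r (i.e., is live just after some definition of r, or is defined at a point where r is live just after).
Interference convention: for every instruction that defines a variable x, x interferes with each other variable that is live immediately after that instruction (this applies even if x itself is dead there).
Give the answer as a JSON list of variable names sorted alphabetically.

def/use:
  n0: {p,u} / ∅
  n1: {r,u} / ∅
  n2: {p,t} / {u}
  n3: {t} / {p}
  n4: {p,r} / {p,u}
  n5: {t,u} / {p,t}
  n6: {p} / ∅
  n7: {p,t} / ∅

Backward fixpoint:
  n0 li=∅ lo={p,u}
  n1 li={p} lo={p,u}
  n2 li={u} lo={p,u}
  n3 li={p} lo={p,t}
  n4 li={p,u} lo=∅
  n5 li={p,t} lo=∅
  n6 li=∅ lo=∅
  n7 li=∅ lo=∅

Conflict graph:
  p — {r,t,u}
  r — {p,u}
  t — {p,u}
  u — {p,r,t}

N(r) = ["p", "u"]

Answer: ["p", "u"]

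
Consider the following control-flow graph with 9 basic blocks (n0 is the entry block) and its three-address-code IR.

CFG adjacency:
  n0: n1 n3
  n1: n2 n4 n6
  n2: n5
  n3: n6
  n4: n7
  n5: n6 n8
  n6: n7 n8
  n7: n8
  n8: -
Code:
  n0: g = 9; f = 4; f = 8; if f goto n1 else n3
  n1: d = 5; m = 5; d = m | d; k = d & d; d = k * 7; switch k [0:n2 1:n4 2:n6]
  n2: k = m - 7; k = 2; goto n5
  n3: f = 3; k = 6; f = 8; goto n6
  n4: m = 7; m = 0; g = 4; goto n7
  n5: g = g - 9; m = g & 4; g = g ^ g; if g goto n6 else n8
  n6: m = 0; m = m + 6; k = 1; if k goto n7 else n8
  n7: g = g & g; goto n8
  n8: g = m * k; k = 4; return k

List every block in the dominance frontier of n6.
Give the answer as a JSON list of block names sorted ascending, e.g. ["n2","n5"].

idom tree: n1←n0 n2←n1 n3←n0 n4←n1 n5←n2 n6←n0 n7←n0 n8←n0
Join-block Dom:
  n6: preds {n1,n3,n5}: {n0,n1} ∩ {n0,n3} ∩ {n0,n1,n2,n5} = {n0}; idom=n0
  n7: preds {n4,n6}: {n0,n1,n4} ∩ {n0,n6} = {n0}; idom=n0
  n8: preds {n5,n6,n7}: {n0,n1,n2,n5} ∩ {n0,n6} ∩ {n0,n7} = {n0}; idom=n0

DF derivation:
  join n6 pred n1: n1 stop@n0
  join n6 pred n3: n3 stop@n0
  join n6 pred n5: n5→n2→n1 stop@n0
  join n7 pred n4: n4→n1 stop@n0
  join n7 pred n6: n6 stop@n0
  join n8 pred n5: n5→n2→n1 stop@n0
  join n8 pred n6: n6 stop@n0
  join n8 pred n7: n7 stop@n0
  n0: DF=∅
  n1: DF={n6,n7,n8}
  n2: DF={n6,n8}
  n3: DF={n6}
  n4: DF={n7}
  n5: DF={n6,n8}
  n6: DF={n7,n8}
  n7: DF={n8}
  n8: DF=∅

DF(n6) = ["n7", "n8"]

Answer: ["n7", "n8"]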